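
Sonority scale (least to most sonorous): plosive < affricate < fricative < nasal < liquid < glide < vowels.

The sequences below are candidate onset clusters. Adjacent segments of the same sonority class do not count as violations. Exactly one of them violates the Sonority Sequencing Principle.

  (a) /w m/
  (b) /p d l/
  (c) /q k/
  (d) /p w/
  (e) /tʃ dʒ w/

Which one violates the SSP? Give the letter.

a

(a) /w m/: profile 6-4 — violates.
(b) /p d l/: profile 1-1-5 — obeys.
(c) /q k/: profile 1-1 — obeys.
(d) /p w/: profile 1-6 — obeys.
(e) /tʃ dʒ w/: profile 2-2-6 — obeys.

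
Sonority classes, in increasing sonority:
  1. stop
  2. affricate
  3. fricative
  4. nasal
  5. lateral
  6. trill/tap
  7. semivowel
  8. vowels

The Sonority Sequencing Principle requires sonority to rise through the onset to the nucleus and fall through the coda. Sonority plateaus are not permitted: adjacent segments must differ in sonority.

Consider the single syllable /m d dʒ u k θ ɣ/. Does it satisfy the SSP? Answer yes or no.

Onset: /m/ is a nasal (sonority 4), /d/ is a stop (sonority 1), /dʒ/ is an affricate (sonority 2); then the nucleus /u/ (sonority 8).
Onset profile 4-1-2-8 — does not strictly rise throughout.
Coda: /k/ is a stop (sonority 1), /θ/ is a fricative (sonority 3), /ɣ/ is a fricative (sonority 3).
Coda profile 8-1-3-3 — does not strictly fall throughout.

no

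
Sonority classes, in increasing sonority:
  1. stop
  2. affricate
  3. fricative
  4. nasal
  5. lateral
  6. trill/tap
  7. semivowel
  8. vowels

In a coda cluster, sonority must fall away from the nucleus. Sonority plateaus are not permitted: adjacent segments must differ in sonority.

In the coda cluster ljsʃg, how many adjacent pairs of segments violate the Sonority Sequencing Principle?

2

/l/ — lateral, sonority 5.
/j/ — semivowel, sonority 7.
/s/ — fricative, sonority 3.
/ʃ/ — fricative, sonority 3.
/g/ — stop, sonority 1.
/l/→/j/: 5→7 (does not fall) — violation.
/j/→/s/: 7→3 (falls) — ok.
/s/→/ʃ/: 3→3 (plateau) — violation.
/ʃ/→/g/: 3→1 (falls) — ok.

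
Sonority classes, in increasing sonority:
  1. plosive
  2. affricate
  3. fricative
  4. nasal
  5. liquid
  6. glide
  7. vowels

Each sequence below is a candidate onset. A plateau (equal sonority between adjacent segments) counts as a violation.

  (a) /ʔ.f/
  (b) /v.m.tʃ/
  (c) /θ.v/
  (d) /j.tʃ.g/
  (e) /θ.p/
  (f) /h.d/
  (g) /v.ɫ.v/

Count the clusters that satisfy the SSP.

1

(a) 1-3 → obeys
(b) 3-4-2 → violates
(c) 3-3 → violates
(d) 6-2-1 → violates
(e) 3-1 → violates
(f) 3-1 → violates
(g) 3-5-3 → violates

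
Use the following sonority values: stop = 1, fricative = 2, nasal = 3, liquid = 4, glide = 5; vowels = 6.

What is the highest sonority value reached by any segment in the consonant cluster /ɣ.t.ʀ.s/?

4

/ɣ/: fricative = 2.
/t/: stop = 1.
/ʀ/: liquid = 4.
/s/: fricative = 2.
The maximum is 4.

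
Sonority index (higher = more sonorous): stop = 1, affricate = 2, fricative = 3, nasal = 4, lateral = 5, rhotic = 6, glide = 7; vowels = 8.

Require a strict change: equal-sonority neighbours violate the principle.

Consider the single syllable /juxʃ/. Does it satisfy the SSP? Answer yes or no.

Onset: /j/ is a glide (sonority 7); then the nucleus /u/ (sonority 8).
Onset profile 7-8 — rises to the nucleus.
Coda: /x/ is a fricative (sonority 3), /ʃ/ is a fricative (sonority 3).
Coda profile 8-3-3 — does not strictly fall throughout.

no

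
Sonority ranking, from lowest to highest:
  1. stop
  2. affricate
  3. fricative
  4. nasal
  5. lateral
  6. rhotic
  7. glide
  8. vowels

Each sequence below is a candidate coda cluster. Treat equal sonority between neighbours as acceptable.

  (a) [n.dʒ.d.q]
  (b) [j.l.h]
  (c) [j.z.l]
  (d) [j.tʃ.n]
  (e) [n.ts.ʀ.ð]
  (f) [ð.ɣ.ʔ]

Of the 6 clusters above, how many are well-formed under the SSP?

(a) sonority 4-2-1-1: well-formed.
(b) sonority 7-5-3: well-formed.
(c) sonority 7-3-5: ill-formed.
(d) sonority 7-2-4: ill-formed.
(e) sonority 4-2-6-3: ill-formed.
(f) sonority 3-3-1: well-formed.

3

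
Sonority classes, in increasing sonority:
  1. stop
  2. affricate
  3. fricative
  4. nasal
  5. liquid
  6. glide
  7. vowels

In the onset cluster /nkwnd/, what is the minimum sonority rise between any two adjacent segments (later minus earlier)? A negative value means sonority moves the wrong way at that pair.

-3

/n/ — nasal, sonority 4.
/k/ — stop, sonority 1.
/w/ — glide, sonority 6.
/n/ — nasal, sonority 4.
/d/ — stop, sonority 1.
/n/→/k/: change -3.
/k/→/w/: change +5.
/w/→/n/: change -2.
/n/→/d/: change -3.
Minimum = -3.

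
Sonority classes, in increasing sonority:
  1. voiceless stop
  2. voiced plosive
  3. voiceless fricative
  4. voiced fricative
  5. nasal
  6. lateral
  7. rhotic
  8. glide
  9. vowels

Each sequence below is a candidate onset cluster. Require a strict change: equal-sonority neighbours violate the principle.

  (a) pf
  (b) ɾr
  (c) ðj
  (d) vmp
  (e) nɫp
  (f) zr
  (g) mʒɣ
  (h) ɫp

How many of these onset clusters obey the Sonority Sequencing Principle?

(a) 1-3 → obeys
(b) 7-7 → violates
(c) 4-8 → obeys
(d) 4-5-1 → violates
(e) 5-6-1 → violates
(f) 4-7 → obeys
(g) 5-4-4 → violates
(h) 6-1 → violates

3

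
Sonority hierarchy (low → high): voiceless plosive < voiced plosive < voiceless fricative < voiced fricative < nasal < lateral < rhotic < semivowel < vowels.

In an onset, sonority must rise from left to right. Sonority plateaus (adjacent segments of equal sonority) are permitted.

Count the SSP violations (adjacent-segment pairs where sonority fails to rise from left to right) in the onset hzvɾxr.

/h/ is a voiceless fricative (sonority 3).
/z/ is a voiced fricative (sonority 4).
/v/ is a voiced fricative (sonority 4).
/ɾ/ is a rhotic (sonority 7).
/x/ is a voiceless fricative (sonority 3).
/r/ is a rhotic (sonority 7).
/h/→/z/: 3→4 (rises) — ok.
/z/→/v/: 4→4 (plateau, allowed) — ok.
/v/→/ɾ/: 4→7 (rises) — ok.
/ɾ/→/x/: 7→3 (does not rise) — violation.
/x/→/r/: 3→7 (rises) — ok.

1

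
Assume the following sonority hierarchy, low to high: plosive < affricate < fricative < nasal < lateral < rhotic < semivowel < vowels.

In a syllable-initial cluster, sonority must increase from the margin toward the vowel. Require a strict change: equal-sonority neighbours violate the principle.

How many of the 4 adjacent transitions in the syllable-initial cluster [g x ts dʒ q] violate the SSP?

3

/g/ — plosive, sonority 1.
/x/ — fricative, sonority 3.
/ts/ — affricate, sonority 2.
/dʒ/ — affricate, sonority 2.
/q/ — plosive, sonority 1.
/g/→/x/: 1→3 (rises) — ok.
/x/→/ts/: 3→2 (does not rise) — violation.
/ts/→/dʒ/: 2→2 (plateau) — violation.
/dʒ/→/q/: 2→1 (does not rise) — violation.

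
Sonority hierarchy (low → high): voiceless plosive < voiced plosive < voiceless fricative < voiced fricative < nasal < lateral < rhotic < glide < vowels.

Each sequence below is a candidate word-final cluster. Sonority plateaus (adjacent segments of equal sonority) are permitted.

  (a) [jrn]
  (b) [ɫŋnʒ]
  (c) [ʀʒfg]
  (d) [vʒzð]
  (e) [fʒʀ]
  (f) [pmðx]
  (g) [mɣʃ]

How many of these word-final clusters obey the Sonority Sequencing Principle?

5

(a) sonority 8-7-5: well-formed.
(b) sonority 6-5-5-4: well-formed.
(c) sonority 7-4-3-2: well-formed.
(d) sonority 4-4-4-4: well-formed.
(e) sonority 3-4-7: ill-formed.
(f) sonority 1-5-4-3: ill-formed.
(g) sonority 5-4-3: well-formed.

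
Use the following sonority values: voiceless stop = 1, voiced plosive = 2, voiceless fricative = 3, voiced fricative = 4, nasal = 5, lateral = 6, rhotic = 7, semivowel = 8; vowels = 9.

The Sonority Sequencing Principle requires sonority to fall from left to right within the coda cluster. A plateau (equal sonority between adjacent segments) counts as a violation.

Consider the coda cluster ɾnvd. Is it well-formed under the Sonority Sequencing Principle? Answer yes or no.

yes

/ɾ/ — rhotic, sonority 7.
/n/ — nasal, sonority 5.
/v/ — voiced fricative, sonority 4.
/d/ — voiced plosive, sonority 2.
The profile 7-5-4-2 strictly falls, so the coda cluster satisfies the SSP.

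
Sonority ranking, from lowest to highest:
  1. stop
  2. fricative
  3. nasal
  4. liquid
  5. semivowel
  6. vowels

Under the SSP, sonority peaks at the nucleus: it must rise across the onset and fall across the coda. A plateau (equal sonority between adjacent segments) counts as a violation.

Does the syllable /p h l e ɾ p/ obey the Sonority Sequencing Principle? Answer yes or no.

Onset: /p/ is a stop (sonority 1), /h/ is a fricative (sonority 2), /l/ is a liquid (sonority 4); then the nucleus /e/ (sonority 6).
Onset profile 1-2-4-6 — rises to the nucleus.
Coda: /ɾ/ is a liquid (sonority 4), /p/ is a stop (sonority 1).
Coda profile 6-4-1 — falls from the nucleus.

yes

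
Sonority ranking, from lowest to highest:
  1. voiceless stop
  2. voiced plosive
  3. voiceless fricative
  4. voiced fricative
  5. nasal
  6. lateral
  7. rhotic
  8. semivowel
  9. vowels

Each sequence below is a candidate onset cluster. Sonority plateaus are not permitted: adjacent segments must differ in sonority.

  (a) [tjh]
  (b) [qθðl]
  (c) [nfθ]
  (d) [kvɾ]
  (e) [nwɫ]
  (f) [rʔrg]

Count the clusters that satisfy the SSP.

2

(a) [tjh]: profile 1-8-3 — violates.
(b) [qθðl]: profile 1-3-4-6 — obeys.
(c) [nfθ]: profile 5-3-3 — violates.
(d) [kvɾ]: profile 1-4-7 — obeys.
(e) [nwɫ]: profile 5-8-6 — violates.
(f) [rʔrg]: profile 7-1-7-2 — violates.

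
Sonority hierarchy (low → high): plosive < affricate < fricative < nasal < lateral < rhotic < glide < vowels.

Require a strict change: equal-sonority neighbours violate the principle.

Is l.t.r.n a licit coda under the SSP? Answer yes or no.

no

/l/: lateral = 5.
/t/: plosive = 1.
/r/: rhotic = 6.
/n/: nasal = 4.
The profile is 5-1-6-4. Between /t/ (1) and /r/ (6) sonority does not fall, so the cluster violates the SSP.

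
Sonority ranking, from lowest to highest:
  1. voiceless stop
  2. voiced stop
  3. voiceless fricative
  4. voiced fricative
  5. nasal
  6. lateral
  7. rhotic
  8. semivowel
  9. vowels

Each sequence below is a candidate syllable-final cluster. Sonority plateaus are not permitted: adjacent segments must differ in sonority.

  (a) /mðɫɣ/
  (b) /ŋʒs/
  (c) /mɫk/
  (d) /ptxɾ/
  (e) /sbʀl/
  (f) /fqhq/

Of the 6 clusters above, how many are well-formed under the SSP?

(a) sonority 5-4-6-4: ill-formed.
(b) sonority 5-4-3: well-formed.
(c) sonority 5-6-1: ill-formed.
(d) sonority 1-1-3-7: ill-formed.
(e) sonority 3-2-7-6: ill-formed.
(f) sonority 3-1-3-1: ill-formed.

1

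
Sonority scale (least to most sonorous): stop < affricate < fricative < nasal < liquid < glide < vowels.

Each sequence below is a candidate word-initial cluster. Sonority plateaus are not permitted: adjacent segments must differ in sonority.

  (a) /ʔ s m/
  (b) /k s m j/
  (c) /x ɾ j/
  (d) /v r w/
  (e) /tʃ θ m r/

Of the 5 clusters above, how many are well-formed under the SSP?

5

(a) /ʔ s m/: profile 1-3-4 — obeys.
(b) /k s m j/: profile 1-3-4-6 — obeys.
(c) /x ɾ j/: profile 3-5-6 — obeys.
(d) /v r w/: profile 3-5-6 — obeys.
(e) /tʃ θ m r/: profile 2-3-4-5 — obeys.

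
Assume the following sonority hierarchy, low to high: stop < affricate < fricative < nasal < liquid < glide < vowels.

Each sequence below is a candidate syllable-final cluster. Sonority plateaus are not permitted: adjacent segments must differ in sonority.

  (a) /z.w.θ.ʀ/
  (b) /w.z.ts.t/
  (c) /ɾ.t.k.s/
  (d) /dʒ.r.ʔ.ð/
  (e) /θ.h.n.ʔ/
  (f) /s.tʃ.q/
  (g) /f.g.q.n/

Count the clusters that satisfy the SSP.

2

(a) /z.w.θ.ʀ/: profile 3-6-3-5 — violates.
(b) /w.z.ts.t/: profile 6-3-2-1 — obeys.
(c) /ɾ.t.k.s/: profile 5-1-1-3 — violates.
(d) /dʒ.r.ʔ.ð/: profile 2-5-1-3 — violates.
(e) /θ.h.n.ʔ/: profile 3-3-4-1 — violates.
(f) /s.tʃ.q/: profile 3-2-1 — obeys.
(g) /f.g.q.n/: profile 3-1-1-4 — violates.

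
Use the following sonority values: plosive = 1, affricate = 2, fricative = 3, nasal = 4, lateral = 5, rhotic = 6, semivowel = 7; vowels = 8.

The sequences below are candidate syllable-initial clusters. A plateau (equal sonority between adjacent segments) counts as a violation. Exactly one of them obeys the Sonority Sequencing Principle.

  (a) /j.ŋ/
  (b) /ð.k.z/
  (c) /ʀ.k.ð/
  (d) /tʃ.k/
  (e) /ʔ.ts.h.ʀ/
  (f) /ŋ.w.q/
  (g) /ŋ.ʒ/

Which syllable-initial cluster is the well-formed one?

(a) sonority 7-4: ill-formed.
(b) sonority 3-1-3: ill-formed.
(c) sonority 6-1-3: ill-formed.
(d) sonority 2-1: ill-formed.
(e) sonority 1-2-3-6: well-formed.
(f) sonority 4-7-1: ill-formed.
(g) sonority 4-3: ill-formed.

e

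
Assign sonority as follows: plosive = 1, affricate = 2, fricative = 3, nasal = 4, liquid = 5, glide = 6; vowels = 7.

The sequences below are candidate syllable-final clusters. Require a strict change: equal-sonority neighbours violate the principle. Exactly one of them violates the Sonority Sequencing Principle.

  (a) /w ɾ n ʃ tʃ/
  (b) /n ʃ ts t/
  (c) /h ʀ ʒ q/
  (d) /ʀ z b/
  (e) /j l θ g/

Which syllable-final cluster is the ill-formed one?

c

(a) sonority 6-5-4-3-2: well-formed.
(b) sonority 4-3-2-1: well-formed.
(c) sonority 3-5-3-1: ill-formed.
(d) sonority 5-3-1: well-formed.
(e) sonority 6-5-3-1: well-formed.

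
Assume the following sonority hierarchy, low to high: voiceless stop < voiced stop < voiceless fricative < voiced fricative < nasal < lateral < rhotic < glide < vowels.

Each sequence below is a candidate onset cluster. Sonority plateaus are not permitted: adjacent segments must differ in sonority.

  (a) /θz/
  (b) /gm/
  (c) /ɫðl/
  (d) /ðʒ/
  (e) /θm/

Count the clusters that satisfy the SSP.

3

(a) 3-4 → obeys
(b) 2-5 → obeys
(c) 6-4-6 → violates
(d) 4-4 → violates
(e) 3-5 → obeys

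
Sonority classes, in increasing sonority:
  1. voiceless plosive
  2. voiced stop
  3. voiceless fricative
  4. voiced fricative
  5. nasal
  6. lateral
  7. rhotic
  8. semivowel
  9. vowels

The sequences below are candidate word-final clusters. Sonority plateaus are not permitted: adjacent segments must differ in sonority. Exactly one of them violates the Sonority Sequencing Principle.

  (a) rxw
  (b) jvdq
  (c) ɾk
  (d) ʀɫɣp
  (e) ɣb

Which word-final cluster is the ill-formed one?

(a) rxw: profile 7-3-8 — violates.
(b) jvdq: profile 8-4-2-1 — obeys.
(c) ɾk: profile 7-1 — obeys.
(d) ʀɫɣp: profile 7-6-4-1 — obeys.
(e) ɣb: profile 4-2 — obeys.

a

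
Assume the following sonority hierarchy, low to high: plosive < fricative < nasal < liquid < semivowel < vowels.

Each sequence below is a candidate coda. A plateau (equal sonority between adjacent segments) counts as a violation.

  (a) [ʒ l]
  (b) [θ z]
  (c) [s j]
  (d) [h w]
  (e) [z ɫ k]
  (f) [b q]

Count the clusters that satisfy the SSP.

(a) sonority 2-4: ill-formed.
(b) sonority 2-2: ill-formed.
(c) sonority 2-5: ill-formed.
(d) sonority 2-5: ill-formed.
(e) sonority 2-4-1: ill-formed.
(f) sonority 1-1: ill-formed.

0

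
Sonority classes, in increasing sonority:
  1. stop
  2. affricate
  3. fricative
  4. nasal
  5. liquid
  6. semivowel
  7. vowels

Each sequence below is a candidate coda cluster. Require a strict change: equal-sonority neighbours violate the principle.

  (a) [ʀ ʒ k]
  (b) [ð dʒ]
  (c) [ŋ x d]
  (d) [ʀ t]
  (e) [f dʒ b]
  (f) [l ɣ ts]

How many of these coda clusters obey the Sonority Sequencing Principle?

6

(a) 5-3-1 → obeys
(b) 3-2 → obeys
(c) 4-3-1 → obeys
(d) 5-1 → obeys
(e) 3-2-1 → obeys
(f) 5-3-2 → obeys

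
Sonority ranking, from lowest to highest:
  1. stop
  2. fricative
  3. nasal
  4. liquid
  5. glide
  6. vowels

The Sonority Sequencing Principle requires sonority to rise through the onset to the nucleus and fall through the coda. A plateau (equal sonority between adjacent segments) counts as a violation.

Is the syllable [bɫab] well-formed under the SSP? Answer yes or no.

Onset: /b/ is a stop (sonority 1), /ɫ/ is a liquid (sonority 4); then the nucleus /a/ (sonority 6).
Onset profile 1-4-6 — rises to the nucleus.
Coda: /b/ is a stop (sonority 1).
Coda profile 6-1 — falls from the nucleus.

yes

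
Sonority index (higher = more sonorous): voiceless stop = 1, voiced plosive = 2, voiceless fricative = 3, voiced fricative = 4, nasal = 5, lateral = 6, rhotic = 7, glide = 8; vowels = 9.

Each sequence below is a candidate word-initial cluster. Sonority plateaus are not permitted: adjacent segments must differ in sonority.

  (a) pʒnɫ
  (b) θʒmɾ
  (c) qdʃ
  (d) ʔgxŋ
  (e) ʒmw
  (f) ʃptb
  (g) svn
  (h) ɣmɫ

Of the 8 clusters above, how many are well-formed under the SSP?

(a) 1-4-5-6 → obeys
(b) 3-4-5-7 → obeys
(c) 1-2-3 → obeys
(d) 1-2-3-5 → obeys
(e) 4-5-8 → obeys
(f) 3-1-1-2 → violates
(g) 3-4-5 → obeys
(h) 4-5-6 → obeys

7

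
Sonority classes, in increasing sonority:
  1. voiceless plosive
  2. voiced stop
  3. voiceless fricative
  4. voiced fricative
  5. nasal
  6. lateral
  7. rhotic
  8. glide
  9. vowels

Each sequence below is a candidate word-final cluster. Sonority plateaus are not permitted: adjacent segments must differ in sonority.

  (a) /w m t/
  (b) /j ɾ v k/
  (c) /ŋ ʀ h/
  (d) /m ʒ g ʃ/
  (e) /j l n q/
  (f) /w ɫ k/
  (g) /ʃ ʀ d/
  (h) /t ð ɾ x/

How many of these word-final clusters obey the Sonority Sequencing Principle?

(a) /w m t/: profile 8-5-1 — obeys.
(b) /j ɾ v k/: profile 8-7-4-1 — obeys.
(c) /ŋ ʀ h/: profile 5-7-3 — violates.
(d) /m ʒ g ʃ/: profile 5-4-2-3 — violates.
(e) /j l n q/: profile 8-6-5-1 — obeys.
(f) /w ɫ k/: profile 8-6-1 — obeys.
(g) /ʃ ʀ d/: profile 3-7-2 — violates.
(h) /t ð ɾ x/: profile 1-4-7-3 — violates.

4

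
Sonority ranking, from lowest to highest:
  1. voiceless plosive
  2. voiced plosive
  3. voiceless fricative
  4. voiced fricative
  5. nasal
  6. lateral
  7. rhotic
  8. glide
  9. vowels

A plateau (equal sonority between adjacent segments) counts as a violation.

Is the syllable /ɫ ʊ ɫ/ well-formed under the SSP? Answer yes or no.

yes

Onset: /ɫ/ is a lateral (sonority 6); then the nucleus /ʊ/ (sonority 9).
Onset profile 6-9 — rises to the nucleus.
Coda: /ɫ/ is a lateral (sonority 6).
Coda profile 9-6 — falls from the nucleus.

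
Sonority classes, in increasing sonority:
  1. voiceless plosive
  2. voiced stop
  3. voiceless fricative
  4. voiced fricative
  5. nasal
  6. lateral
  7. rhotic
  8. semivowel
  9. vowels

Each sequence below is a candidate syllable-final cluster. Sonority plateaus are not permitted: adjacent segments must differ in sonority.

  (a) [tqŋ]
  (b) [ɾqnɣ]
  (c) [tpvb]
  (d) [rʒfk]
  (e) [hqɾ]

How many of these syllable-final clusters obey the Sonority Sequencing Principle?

(a) 1-1-5 → violates
(b) 7-1-5-4 → violates
(c) 1-1-4-2 → violates
(d) 7-4-3-1 → obeys
(e) 3-1-7 → violates

1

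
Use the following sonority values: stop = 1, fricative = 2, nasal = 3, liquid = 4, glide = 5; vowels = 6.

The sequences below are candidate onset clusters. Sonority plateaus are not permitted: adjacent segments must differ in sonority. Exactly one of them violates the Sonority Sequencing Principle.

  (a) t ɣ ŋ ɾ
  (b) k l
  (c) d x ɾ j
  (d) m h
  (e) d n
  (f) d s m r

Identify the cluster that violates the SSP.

(a) 1-2-3-4 → obeys
(b) 1-4 → obeys
(c) 1-2-4-5 → obeys
(d) 3-2 → violates
(e) 1-3 → obeys
(f) 1-2-3-4 → obeys

d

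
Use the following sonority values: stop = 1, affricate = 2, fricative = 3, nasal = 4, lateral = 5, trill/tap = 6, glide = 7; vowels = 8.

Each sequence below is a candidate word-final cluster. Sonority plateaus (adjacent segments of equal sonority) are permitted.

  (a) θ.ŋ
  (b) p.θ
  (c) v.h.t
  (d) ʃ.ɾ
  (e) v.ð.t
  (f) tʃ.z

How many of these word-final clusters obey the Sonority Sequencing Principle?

2

(a) θ.ŋ: profile 3-4 — violates.
(b) p.θ: profile 1-3 — violates.
(c) v.h.t: profile 3-3-1 — obeys.
(d) ʃ.ɾ: profile 3-6 — violates.
(e) v.ð.t: profile 3-3-1 — obeys.
(f) tʃ.z: profile 2-3 — violates.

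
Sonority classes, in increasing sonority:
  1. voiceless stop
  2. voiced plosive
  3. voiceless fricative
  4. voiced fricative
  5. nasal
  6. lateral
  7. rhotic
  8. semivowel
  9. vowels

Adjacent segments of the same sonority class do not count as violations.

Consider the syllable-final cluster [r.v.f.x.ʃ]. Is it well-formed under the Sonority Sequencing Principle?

/r/: rhotic = 7.
/v/: voiced fricative = 4.
/f/: voiceless fricative = 3.
/x/: voiceless fricative = 3.
/ʃ/: voiceless fricative = 3.
The profile 7-4-3-3-3 is non-increasing (plateaus allowed), so the syllable-final cluster satisfies the SSP.

yes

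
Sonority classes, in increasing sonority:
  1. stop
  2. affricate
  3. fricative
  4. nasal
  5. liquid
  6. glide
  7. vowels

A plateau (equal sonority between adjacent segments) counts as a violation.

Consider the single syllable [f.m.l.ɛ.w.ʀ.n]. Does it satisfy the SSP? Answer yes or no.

yes

Onset: /f/ is a fricative (sonority 3), /m/ is a nasal (sonority 4), /l/ is a liquid (sonority 5); then the nucleus /ɛ/ (sonority 7).
Onset profile 3-4-5-7 — rises to the nucleus.
Coda: /w/ is a glide (sonority 6), /ʀ/ is a liquid (sonority 5), /n/ is a nasal (sonority 4).
Coda profile 7-6-5-4 — falls from the nucleus.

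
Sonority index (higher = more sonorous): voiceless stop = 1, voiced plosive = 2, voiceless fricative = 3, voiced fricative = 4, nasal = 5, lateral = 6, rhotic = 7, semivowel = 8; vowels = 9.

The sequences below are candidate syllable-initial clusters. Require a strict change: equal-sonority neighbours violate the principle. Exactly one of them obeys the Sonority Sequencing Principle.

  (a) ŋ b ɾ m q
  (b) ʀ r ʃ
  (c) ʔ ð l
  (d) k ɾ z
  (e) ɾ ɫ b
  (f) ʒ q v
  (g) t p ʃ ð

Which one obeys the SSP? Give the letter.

(a) 5-2-7-5-1 → violates
(b) 7-7-3 → violates
(c) 1-4-6 → obeys
(d) 1-7-4 → violates
(e) 7-6-2 → violates
(f) 4-1-4 → violates
(g) 1-1-3-4 → violates

c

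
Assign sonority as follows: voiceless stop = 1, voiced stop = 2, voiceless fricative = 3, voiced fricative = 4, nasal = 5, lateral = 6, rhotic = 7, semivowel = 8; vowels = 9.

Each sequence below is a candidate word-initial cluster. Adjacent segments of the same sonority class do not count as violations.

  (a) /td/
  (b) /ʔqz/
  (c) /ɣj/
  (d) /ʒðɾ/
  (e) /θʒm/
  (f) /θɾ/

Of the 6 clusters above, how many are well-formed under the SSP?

(a) /td/: profile 1-2 — obeys.
(b) /ʔqz/: profile 1-1-4 — obeys.
(c) /ɣj/: profile 4-8 — obeys.
(d) /ʒðɾ/: profile 4-4-7 — obeys.
(e) /θʒm/: profile 3-4-5 — obeys.
(f) /θɾ/: profile 3-7 — obeys.

6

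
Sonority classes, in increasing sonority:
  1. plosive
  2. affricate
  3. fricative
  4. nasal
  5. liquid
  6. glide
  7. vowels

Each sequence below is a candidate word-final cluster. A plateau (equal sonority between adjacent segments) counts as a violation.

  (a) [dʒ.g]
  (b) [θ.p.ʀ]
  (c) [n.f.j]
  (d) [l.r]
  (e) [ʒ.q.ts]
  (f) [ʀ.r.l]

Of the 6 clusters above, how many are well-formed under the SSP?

(a) 2-1 → obeys
(b) 3-1-5 → violates
(c) 4-3-6 → violates
(d) 5-5 → violates
(e) 3-1-2 → violates
(f) 5-5-5 → violates

1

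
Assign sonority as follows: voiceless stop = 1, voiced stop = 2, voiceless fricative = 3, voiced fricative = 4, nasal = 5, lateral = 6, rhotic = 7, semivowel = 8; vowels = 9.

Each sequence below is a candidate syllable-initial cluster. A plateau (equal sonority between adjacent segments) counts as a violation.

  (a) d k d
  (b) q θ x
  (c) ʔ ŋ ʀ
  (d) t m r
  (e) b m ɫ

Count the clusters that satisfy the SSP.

(a) sonority 2-1-2: ill-formed.
(b) sonority 1-3-3: ill-formed.
(c) sonority 1-5-7: well-formed.
(d) sonority 1-5-7: well-formed.
(e) sonority 2-5-6: well-formed.

3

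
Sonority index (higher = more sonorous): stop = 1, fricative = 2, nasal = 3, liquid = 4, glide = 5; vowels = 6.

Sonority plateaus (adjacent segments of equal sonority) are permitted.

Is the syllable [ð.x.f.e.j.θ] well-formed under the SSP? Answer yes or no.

Onset: /ð/ is a fricative (sonority 2), /x/ is a fricative (sonority 2), /f/ is a fricative (sonority 2); then the nucleus /e/ (sonority 6).
Onset profile 2-2-2-6 — rises to the nucleus.
Coda: /j/ is a glide (sonority 5), /θ/ is a fricative (sonority 2).
Coda profile 6-5-2 — falls from the nucleus.

yes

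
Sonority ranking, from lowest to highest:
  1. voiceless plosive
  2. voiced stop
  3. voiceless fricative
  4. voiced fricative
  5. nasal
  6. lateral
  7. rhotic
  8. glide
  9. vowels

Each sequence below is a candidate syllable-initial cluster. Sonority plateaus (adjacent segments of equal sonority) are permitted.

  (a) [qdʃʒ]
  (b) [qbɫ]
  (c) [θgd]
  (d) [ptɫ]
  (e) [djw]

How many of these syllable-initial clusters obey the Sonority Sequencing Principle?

4

(a) sonority 1-2-3-4: well-formed.
(b) sonority 1-2-6: well-formed.
(c) sonority 3-2-2: ill-formed.
(d) sonority 1-1-6: well-formed.
(e) sonority 2-8-8: well-formed.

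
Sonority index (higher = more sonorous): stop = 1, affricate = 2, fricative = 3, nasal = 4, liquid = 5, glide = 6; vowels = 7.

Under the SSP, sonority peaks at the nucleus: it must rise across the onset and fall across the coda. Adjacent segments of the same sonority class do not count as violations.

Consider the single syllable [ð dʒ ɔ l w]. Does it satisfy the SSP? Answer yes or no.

no

Onset: /ð/ is a fricative (sonority 3), /dʒ/ is an affricate (sonority 2); then the nucleus /ɔ/ (sonority 7).
Onset profile 3-2-7 — does not rise throughout.
Coda: /l/ is a liquid (sonority 5), /w/ is a glide (sonority 6).
Coda profile 7-5-6 — does not fall throughout.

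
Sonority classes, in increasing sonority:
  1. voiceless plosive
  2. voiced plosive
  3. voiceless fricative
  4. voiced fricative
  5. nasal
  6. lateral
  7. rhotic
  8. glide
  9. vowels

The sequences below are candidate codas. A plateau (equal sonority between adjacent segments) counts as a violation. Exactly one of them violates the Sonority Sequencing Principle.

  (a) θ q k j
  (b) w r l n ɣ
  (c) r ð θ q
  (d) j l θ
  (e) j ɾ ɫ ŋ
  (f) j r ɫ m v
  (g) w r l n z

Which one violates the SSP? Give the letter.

(a) θ q k j: profile 3-1-1-8 — violates.
(b) w r l n ɣ: profile 8-7-6-5-4 — obeys.
(c) r ð θ q: profile 7-4-3-1 — obeys.
(d) j l θ: profile 8-6-3 — obeys.
(e) j ɾ ɫ ŋ: profile 8-7-6-5 — obeys.
(f) j r ɫ m v: profile 8-7-6-5-4 — obeys.
(g) w r l n z: profile 8-7-6-5-4 — obeys.

a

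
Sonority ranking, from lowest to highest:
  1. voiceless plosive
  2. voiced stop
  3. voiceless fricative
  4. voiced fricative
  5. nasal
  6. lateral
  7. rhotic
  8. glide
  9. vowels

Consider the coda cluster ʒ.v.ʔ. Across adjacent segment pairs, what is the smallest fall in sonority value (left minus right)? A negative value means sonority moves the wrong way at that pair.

/ʒ/ is a voiced fricative (sonority 4).
/v/ is a voiced fricative (sonority 4).
/ʔ/ is a voiceless plosive (sonority 1).
/ʒ/→/v/: change +0.
/v/→/ʔ/: change +3.
Minimum = 0.

0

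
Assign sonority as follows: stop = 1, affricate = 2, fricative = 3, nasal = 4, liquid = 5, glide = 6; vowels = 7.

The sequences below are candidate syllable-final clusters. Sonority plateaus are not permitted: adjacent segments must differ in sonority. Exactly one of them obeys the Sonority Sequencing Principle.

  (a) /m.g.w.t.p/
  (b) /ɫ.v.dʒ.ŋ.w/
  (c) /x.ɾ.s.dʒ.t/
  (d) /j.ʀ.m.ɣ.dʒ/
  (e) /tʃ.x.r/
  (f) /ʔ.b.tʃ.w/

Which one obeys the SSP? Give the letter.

(a) 4-1-6-1-1 → violates
(b) 5-3-2-4-6 → violates
(c) 3-5-3-2-1 → violates
(d) 6-5-4-3-2 → obeys
(e) 2-3-5 → violates
(f) 1-1-2-6 → violates

d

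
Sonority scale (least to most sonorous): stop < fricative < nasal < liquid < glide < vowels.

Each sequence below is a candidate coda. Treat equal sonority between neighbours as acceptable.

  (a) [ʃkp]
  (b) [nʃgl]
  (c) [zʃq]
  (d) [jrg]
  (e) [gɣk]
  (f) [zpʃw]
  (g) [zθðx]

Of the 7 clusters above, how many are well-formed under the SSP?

(a) [ʃkp]: profile 2-1-1 — obeys.
(b) [nʃgl]: profile 3-2-1-4 — violates.
(c) [zʃq]: profile 2-2-1 — obeys.
(d) [jrg]: profile 5-4-1 — obeys.
(e) [gɣk]: profile 1-2-1 — violates.
(f) [zpʃw]: profile 2-1-2-5 — violates.
(g) [zθðx]: profile 2-2-2-2 — obeys.

4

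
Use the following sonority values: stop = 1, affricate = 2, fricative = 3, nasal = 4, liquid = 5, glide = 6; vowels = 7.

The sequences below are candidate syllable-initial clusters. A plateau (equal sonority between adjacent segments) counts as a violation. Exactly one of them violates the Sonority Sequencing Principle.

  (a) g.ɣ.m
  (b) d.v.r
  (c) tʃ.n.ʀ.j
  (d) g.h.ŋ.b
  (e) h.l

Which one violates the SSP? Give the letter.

(a) 1-3-4 → obeys
(b) 1-3-5 → obeys
(c) 2-4-5-6 → obeys
(d) 1-3-4-1 → violates
(e) 3-5 → obeys

d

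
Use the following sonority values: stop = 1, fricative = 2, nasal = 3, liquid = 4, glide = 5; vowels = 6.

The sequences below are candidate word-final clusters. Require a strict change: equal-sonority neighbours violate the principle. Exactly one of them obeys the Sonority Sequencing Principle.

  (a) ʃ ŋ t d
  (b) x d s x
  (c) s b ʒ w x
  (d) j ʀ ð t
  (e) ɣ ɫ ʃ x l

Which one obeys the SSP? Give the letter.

(a) sonority 2-3-1-1: ill-formed.
(b) sonority 2-1-2-2: ill-formed.
(c) sonority 2-1-2-5-2: ill-formed.
(d) sonority 5-4-2-1: well-formed.
(e) sonority 2-4-2-2-4: ill-formed.

d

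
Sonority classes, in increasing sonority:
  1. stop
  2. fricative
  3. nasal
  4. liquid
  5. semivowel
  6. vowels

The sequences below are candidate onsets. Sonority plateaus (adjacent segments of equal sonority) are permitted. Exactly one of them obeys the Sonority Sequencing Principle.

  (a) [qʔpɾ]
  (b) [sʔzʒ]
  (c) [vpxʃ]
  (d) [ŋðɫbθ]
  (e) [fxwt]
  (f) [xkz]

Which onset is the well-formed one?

(a) [qʔpɾ]: profile 1-1-1-4 — obeys.
(b) [sʔzʒ]: profile 2-1-2-2 — violates.
(c) [vpxʃ]: profile 2-1-2-2 — violates.
(d) [ŋðɫbθ]: profile 3-2-4-1-2 — violates.
(e) [fxwt]: profile 2-2-5-1 — violates.
(f) [xkz]: profile 2-1-2 — violates.

a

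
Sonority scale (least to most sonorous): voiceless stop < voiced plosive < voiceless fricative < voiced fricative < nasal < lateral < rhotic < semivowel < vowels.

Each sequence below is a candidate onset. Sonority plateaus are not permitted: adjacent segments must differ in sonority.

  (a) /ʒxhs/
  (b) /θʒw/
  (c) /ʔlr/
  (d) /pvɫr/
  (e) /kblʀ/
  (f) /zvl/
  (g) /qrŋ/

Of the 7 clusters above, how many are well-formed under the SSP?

4

(a) sonority 4-3-3-3: ill-formed.
(b) sonority 3-4-8: well-formed.
(c) sonority 1-6-7: well-formed.
(d) sonority 1-4-6-7: well-formed.
(e) sonority 1-2-6-7: well-formed.
(f) sonority 4-4-6: ill-formed.
(g) sonority 1-7-5: ill-formed.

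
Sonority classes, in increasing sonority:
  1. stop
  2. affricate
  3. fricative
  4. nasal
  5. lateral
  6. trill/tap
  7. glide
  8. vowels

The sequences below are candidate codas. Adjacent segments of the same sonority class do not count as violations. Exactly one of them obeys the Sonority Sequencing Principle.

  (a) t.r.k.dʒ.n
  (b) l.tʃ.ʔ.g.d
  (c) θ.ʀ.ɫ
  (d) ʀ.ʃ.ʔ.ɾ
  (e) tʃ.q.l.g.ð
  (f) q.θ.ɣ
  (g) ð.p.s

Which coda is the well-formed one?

(a) t.r.k.dʒ.n: profile 1-6-1-2-4 — violates.
(b) l.tʃ.ʔ.g.d: profile 5-2-1-1-1 — obeys.
(c) θ.ʀ.ɫ: profile 3-6-5 — violates.
(d) ʀ.ʃ.ʔ.ɾ: profile 6-3-1-6 — violates.
(e) tʃ.q.l.g.ð: profile 2-1-5-1-3 — violates.
(f) q.θ.ɣ: profile 1-3-3 — violates.
(g) ð.p.s: profile 3-1-3 — violates.

b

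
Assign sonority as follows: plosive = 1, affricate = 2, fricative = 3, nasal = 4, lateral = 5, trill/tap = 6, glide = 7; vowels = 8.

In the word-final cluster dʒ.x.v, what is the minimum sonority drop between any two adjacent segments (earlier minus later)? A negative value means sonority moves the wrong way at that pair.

/dʒ/ is an affricate (sonority 2).
/x/ is a fricative (sonority 3).
/v/ is a fricative (sonority 3).
/dʒ/→/x/: change -1.
/x/→/v/: change +0.
Minimum = -1.

-1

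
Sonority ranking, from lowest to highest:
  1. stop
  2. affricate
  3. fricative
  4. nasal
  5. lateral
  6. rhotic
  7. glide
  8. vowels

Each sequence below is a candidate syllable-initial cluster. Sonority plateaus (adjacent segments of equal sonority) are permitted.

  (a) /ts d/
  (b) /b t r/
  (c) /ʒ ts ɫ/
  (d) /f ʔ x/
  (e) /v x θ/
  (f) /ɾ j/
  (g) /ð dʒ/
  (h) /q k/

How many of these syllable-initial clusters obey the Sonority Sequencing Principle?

4

(a) /ts d/: profile 2-1 — violates.
(b) /b t r/: profile 1-1-6 — obeys.
(c) /ʒ ts ɫ/: profile 3-2-5 — violates.
(d) /f ʔ x/: profile 3-1-3 — violates.
(e) /v x θ/: profile 3-3-3 — obeys.
(f) /ɾ j/: profile 6-7 — obeys.
(g) /ð dʒ/: profile 3-2 — violates.
(h) /q k/: profile 1-1 — obeys.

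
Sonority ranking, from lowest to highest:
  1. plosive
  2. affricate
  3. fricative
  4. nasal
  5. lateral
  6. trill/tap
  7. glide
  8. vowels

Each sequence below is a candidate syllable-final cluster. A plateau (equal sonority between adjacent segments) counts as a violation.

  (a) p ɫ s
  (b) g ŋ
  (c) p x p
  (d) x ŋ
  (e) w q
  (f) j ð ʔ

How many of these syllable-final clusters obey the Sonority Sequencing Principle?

2

(a) sonority 1-5-3: ill-formed.
(b) sonority 1-4: ill-formed.
(c) sonority 1-3-1: ill-formed.
(d) sonority 3-4: ill-formed.
(e) sonority 7-1: well-formed.
(f) sonority 7-3-1: well-formed.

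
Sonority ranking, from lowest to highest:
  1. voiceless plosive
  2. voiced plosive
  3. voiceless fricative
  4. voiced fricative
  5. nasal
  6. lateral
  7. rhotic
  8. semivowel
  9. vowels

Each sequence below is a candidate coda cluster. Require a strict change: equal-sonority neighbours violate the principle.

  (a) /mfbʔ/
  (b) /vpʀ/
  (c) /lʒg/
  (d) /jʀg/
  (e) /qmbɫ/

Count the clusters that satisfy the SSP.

(a) sonority 5-3-2-1: well-formed.
(b) sonority 4-1-7: ill-formed.
(c) sonority 6-4-2: well-formed.
(d) sonority 8-7-2: well-formed.
(e) sonority 1-5-2-6: ill-formed.

3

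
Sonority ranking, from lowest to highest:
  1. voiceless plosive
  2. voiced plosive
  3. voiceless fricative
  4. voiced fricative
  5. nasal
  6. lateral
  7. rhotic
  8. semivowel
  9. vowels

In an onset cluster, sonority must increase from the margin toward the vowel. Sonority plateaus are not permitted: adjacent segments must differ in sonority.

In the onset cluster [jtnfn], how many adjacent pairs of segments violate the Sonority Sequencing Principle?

/j/ is a semivowel (sonority 8).
/t/ is a voiceless plosive (sonority 1).
/n/ is a nasal (sonority 5).
/f/ is a voiceless fricative (sonority 3).
/n/ is a nasal (sonority 5).
/j/→/t/: 8→1 (does not rise) — violation.
/t/→/n/: 1→5 (rises) — ok.
/n/→/f/: 5→3 (does not rise) — violation.
/f/→/n/: 3→5 (rises) — ok.

2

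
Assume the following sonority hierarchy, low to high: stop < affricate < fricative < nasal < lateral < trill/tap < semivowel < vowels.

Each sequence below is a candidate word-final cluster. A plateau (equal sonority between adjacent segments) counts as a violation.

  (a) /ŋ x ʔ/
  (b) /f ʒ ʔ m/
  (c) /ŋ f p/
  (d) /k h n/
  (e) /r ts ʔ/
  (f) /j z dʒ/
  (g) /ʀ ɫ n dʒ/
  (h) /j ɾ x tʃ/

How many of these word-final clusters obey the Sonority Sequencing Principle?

(a) /ŋ x ʔ/: profile 4-3-1 — obeys.
(b) /f ʒ ʔ m/: profile 3-3-1-4 — violates.
(c) /ŋ f p/: profile 4-3-1 — obeys.
(d) /k h n/: profile 1-3-4 — violates.
(e) /r ts ʔ/: profile 6-2-1 — obeys.
(f) /j z dʒ/: profile 7-3-2 — obeys.
(g) /ʀ ɫ n dʒ/: profile 6-5-4-2 — obeys.
(h) /j ɾ x tʃ/: profile 7-6-3-2 — obeys.

6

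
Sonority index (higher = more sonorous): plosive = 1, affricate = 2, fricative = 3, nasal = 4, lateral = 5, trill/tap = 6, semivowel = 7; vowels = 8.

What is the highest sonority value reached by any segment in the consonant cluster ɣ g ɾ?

6

/ɣ/ — fricative, sonority 3.
/g/ — plosive, sonority 1.
/ɾ/ — trill/tap, sonority 6.
The maximum is 6.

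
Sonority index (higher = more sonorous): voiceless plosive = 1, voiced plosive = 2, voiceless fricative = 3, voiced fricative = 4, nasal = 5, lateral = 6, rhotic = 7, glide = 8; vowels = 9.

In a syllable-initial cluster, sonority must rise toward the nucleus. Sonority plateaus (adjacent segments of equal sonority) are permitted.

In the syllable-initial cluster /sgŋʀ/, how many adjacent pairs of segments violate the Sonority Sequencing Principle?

1

/s/ is a voiceless fricative (sonority 3).
/g/ is a voiced plosive (sonority 2).
/ŋ/ is a nasal (sonority 5).
/ʀ/ is a rhotic (sonority 7).
/s/→/g/: 3→2 (does not rise) — violation.
/g/→/ŋ/: 2→5 (rises) — ok.
/ŋ/→/ʀ/: 5→7 (rises) — ok.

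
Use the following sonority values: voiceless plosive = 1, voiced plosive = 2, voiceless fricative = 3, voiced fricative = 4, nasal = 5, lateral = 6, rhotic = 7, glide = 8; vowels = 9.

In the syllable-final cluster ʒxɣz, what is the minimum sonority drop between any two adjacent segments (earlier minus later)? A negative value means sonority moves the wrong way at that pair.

/ʒ/ is a voiced fricative (sonority 4).
/x/ is a voiceless fricative (sonority 3).
/ɣ/ is a voiced fricative (sonority 4).
/z/ is a voiced fricative (sonority 4).
/ʒ/→/x/: change +1.
/x/→/ɣ/: change -1.
/ɣ/→/z/: change +0.
Minimum = -1.

-1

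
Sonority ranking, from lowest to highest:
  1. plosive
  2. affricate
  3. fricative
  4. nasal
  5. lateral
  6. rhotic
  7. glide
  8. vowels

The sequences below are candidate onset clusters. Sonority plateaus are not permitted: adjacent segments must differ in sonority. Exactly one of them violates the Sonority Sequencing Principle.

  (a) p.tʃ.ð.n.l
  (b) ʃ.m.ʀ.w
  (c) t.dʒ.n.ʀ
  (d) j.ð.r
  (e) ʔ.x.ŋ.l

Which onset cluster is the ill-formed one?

d

(a) 1-2-3-4-5 → obeys
(b) 3-4-6-7 → obeys
(c) 1-2-4-6 → obeys
(d) 7-3-6 → violates
(e) 1-3-4-5 → obeys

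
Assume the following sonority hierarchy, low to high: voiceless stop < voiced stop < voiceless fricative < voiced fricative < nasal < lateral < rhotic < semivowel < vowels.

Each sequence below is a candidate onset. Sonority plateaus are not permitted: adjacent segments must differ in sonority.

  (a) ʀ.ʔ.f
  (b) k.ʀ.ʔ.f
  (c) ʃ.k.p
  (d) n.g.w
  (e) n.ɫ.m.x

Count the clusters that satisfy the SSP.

(a) sonority 7-1-3: ill-formed.
(b) sonority 1-7-1-3: ill-formed.
(c) sonority 3-1-1: ill-formed.
(d) sonority 5-2-8: ill-formed.
(e) sonority 5-6-5-3: ill-formed.

0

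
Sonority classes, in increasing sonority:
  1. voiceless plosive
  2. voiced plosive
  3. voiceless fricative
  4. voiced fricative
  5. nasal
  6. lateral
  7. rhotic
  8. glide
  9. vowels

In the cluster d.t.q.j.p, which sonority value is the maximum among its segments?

8

/d/ — voiced plosive, sonority 2.
/t/ — voiceless plosive, sonority 1.
/q/ — voiceless plosive, sonority 1.
/j/ — glide, sonority 8.
/p/ — voiceless plosive, sonority 1.
The maximum is 8.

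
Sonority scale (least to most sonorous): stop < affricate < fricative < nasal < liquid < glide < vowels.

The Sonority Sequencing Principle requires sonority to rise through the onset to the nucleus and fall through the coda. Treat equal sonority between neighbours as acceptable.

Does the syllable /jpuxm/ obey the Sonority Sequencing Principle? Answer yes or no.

Onset: /j/ is a glide (sonority 6), /p/ is a stop (sonority 1); then the nucleus /u/ (sonority 7).
Onset profile 6-1-7 — does not rise throughout.
Coda: /x/ is a fricative (sonority 3), /m/ is a nasal (sonority 4).
Coda profile 7-3-4 — does not fall throughout.

no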